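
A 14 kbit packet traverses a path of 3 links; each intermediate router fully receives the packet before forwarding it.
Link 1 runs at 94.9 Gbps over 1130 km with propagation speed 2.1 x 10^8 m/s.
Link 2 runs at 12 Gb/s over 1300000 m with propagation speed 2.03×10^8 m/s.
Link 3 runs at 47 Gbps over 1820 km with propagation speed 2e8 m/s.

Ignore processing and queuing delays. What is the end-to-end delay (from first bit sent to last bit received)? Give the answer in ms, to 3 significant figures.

L = 14000 bits.
Transmission delays (L/R per hop): 0.000147524, 0.00116667, 0.000297872 ms; sum = 0.00161206 ms.
Propagation delays (d/s per hop): 5.38095, 6.40394, 9.1 ms; sum = 20.8849 ms.
End-to-end = 20.9 ms.

20.9 ms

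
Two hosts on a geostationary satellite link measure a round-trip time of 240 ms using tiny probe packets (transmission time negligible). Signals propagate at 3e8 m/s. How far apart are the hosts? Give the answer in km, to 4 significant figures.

36000 km

One-way propagation = RTT/2 = 120 ms.
d = s × t = 300000000 × 0.12 = 36000 km.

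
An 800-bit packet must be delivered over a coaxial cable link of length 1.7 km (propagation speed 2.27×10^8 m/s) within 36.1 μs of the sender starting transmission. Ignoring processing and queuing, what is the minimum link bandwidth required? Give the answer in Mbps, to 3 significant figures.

28.0 Mbps

Propagation delay = 1700 / 227000000 = 7.48899 μs.
Transmission budget = 36.1 − 7.48899 = 28.611 μs.
R ≥ L / t_tx = 800 bits / 2.8611e-05 s = 28.0 Mbps.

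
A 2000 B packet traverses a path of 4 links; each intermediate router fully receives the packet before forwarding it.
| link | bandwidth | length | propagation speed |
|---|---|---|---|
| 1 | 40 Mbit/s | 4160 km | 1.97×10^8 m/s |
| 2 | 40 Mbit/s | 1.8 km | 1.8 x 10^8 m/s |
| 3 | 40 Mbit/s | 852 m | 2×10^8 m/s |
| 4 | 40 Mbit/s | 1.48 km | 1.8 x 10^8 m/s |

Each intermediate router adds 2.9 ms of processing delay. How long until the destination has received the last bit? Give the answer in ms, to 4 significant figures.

31.44 ms

L = 2000 × 8 = 16000 bits.
Transmission delay per hop = L/R = 16000/40000000 = 0.4 ms; 4 hops → 1.6 ms.
Propagation delays (d/s per hop): 21.1168, 0.01, 0.00426, 0.00822222 ms; sum = 21.1392 ms.
Processing at 3 router(s): 3 × 2.9 ms = 8.7 ms.
End-to-end = 31.44 ms.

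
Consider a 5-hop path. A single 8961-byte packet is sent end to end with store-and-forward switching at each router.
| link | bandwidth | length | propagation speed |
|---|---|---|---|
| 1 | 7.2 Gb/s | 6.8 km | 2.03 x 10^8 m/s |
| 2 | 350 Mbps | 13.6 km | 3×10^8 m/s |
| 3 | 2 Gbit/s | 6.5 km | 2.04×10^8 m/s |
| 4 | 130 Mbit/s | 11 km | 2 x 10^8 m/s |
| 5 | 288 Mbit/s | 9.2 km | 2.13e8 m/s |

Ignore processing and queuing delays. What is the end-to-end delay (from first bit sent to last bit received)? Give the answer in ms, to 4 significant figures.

1.260 ms

L = 8961 × 8 = 71688 bits.
Transmission delays (L/R per hop): 0.00995667, 0.204823, 0.035844, 0.551446, 0.248917 ms; sum = 1.05099 ms.
Propagation delays (d/s per hop): 0.0334975, 0.0453333, 0.0318627, 0.055, 0.0431925 ms; sum = 0.208886 ms.
End-to-end = 1.260 ms.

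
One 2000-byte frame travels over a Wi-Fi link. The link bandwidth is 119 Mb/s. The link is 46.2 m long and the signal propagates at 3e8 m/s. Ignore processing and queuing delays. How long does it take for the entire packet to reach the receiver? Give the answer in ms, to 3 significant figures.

L = 2000 × 8 = 16000 bits.
Transmission delay = L/R = 16000 / 119000000 = 0.134454 ms.
Propagation delay = d/s = 46.2 m / 300000000 m/s = 0.000154 ms.
Total = 0.135 ms.

0.135 ms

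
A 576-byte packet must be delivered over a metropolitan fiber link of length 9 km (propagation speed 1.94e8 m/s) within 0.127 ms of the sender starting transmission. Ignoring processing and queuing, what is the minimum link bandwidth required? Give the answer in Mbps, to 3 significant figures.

L = 4608 bits.
Propagation delay = 9000 / 194000000 = 0.0463918 ms.
Transmission budget = 0.127 − 0.0463918 = 0.0806082 ms.
R ≥ L / t_tx = 4608 bits / 8.06082e-05 s = 57.2 Mbps.

57.2 Mbps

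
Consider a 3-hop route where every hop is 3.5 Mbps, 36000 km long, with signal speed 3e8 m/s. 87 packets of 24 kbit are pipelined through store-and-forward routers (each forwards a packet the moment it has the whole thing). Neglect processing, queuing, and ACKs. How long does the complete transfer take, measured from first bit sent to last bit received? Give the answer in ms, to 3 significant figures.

Per-hop transmission t_tx = L/R = 24000/3500000 = 6.85714 ms.
Per-hop propagation t_prop = 36000000/300000000 = 120 ms.
Pipeline fill: first packet needs 3·t_tx to clear all hops; remaining 86 packets each add one t_tx.
Total = (3+87-1)·t_tx + 3·t_prop = 89·6.85714 + 3·120 = 970 ms.

970 ms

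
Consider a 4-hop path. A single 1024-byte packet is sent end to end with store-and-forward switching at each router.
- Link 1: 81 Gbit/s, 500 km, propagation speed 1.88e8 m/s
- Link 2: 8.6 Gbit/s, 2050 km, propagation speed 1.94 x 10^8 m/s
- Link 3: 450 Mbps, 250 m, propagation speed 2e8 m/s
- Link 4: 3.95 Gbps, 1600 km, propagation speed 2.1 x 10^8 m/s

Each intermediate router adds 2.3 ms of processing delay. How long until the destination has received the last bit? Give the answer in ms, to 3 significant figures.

L = 1024 × 8 = 8192 bits.
Transmission delays (L/R per hop): 0.000101136, 0.000952558, 0.0182044, 0.00207392 ms; sum = 0.0213321 ms.
Propagation delays (d/s per hop): 2.65957, 10.567, 0.00125, 7.61905 ms; sum = 20.8469 ms.
Processing at 3 router(s): 3 × 2.3 ms = 6.9 ms.
End-to-end = 27.8 ms.

27.8 ms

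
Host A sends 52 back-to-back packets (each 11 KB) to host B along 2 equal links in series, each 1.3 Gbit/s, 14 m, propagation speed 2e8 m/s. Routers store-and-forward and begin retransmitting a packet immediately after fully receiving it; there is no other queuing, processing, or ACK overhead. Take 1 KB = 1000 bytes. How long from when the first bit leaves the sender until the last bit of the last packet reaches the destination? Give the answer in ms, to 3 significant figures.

Per-hop transmission t_tx = L/R = 88000/1300000000 = 0.0676923 ms.
Per-hop propagation t_prop = 14/200000000 = 7e-05 ms.
Pipeline fill: first packet needs 2·t_tx to clear all hops; remaining 51 packets each add one t_tx.
Total = (2+52-1)·t_tx + 2·t_prop = 53·0.0676923 + 2·7e-05 = 3.59 ms.

3.59 ms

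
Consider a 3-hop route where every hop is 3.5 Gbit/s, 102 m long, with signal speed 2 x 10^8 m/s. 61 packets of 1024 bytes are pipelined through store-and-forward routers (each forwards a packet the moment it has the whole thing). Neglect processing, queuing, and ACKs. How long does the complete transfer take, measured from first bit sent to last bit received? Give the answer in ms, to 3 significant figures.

Per-hop transmission t_tx = L/R = 8192/3500000000 = 0.00234057 ms.
Per-hop propagation t_prop = 102/200000000 = 0.00051 ms.
Pipeline fill: first packet needs 3·t_tx to clear all hops; remaining 60 packets each add one t_tx.
Total = (3+61-1)·t_tx + 3·t_prop = 63·0.00234057 + 3·0.00051 = 0.149 ms.

0.149 ms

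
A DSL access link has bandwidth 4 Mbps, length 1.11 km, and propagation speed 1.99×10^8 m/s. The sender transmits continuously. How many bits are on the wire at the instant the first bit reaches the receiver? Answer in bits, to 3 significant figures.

22.3 bits

Propagation delay = 1110 / 199000000 = 5.57789e-06 s.
BDP = R × t_prop = 4000000 × 5.57789e-06 = 22.3116 bits.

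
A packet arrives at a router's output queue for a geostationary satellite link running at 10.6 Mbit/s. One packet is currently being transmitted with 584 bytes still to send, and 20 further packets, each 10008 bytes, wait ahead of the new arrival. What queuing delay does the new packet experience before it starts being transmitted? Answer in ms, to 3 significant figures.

152 ms

Each queued packet: L/R = 80064/10600000 = 7.55321 ms.
20 queued → 151.064 ms.
Plus remaining 4672 bits of current packet: 0.440755 ms.
Queuing delay = 152 ms.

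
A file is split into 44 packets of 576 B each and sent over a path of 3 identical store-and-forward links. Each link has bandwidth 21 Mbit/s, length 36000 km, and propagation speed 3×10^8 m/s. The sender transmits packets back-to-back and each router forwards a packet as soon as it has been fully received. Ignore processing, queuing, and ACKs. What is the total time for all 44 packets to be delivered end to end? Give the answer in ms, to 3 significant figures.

370 ms

Per-hop transmission t_tx = L/R = 4608/21000000 = 0.219429 ms.
Per-hop propagation t_prop = 36000000/300000000 = 120 ms.
Pipeline fill: first packet needs 3·t_tx to clear all hops; remaining 43 packets each add one t_tx.
Total = (3+44-1)·t_tx + 3·t_prop = 46·0.219429 + 3·120 = 370 ms.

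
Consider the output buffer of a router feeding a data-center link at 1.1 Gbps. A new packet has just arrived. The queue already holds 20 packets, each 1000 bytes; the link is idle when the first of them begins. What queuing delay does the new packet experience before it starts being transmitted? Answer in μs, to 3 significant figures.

Each queued packet: L/R = 8000/1100000000 = 7.27273 μs.
20 queued → 145.455 μs.
Queuing delay = 145 μs.

145 μs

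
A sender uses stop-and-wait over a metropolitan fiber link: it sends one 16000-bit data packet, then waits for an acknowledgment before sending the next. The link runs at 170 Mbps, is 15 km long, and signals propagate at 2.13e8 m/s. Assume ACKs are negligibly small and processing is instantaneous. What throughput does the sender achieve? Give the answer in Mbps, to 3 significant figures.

68.1 Mbps

t_tx = L/R = 16000/170000000 = 9.41176e-05 s.
t_prop = 15000/213000000 = 7.04225e-05 s; RTT = 0.000140845 s.
Cycle = t_tx + RTT = 0.000234963 s.
Throughput = L / cycle = 16000 / 0.000234963 = 68.1 Mbps.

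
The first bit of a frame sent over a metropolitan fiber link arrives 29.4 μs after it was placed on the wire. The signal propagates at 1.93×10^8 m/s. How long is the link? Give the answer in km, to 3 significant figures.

5.67 km

d = s × t_prop = 193000000 × 2.94e-05 = 5.67 km.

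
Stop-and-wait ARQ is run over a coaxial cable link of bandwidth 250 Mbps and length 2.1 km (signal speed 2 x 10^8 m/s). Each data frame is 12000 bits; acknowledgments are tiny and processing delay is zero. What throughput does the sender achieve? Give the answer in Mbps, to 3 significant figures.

174 Mbps

t_tx = L/R = 12000/250000000 = 4.8e-05 s.
t_prop = 2100/200000000 = 1.05e-05 s; RTT = 2.1e-05 s.
Cycle = t_tx + RTT = 6.9e-05 s.
Throughput = L / cycle = 12000 / 6.9e-05 = 174 Mbps.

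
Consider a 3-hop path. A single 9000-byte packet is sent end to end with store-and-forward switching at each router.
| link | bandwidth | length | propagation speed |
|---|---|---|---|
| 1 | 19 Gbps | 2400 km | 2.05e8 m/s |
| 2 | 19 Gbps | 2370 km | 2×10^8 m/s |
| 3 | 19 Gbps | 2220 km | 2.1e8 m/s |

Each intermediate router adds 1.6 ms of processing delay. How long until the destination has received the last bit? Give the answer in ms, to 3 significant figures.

L = 9000 × 8 = 72000 bits.
Transmission delay per hop = L/R = 72000/19000000000 = 0.00378947 ms; 3 hops → 0.0113684 ms.
Propagation delays (d/s per hop): 11.7073, 11.85, 10.5714 ms; sum = 34.1287 ms.
Processing at 2 router(s): 2 × 1.6 ms = 3.2 ms.
End-to-end = 37.3 ms.

37.3 ms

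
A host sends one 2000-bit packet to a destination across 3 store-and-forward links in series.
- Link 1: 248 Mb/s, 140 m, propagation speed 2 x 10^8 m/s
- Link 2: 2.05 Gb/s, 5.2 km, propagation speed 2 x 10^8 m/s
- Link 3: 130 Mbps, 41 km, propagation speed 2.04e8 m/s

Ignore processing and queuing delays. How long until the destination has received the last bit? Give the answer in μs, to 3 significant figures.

Transmission delays (L/R per hop): 8.06452, 0.97561, 15.3846 μs; sum = 24.4247 μs.
Propagation delays (d/s per hop): 0.7, 26, 200.98 μs; sum = 227.68 μs.
End-to-end = 252 μs.

252 μs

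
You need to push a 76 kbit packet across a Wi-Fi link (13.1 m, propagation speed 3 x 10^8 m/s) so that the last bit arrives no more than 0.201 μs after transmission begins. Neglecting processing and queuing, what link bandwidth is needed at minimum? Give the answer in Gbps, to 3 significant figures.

Propagation delay = 13.1 / 300000000 = 0.0436667 μs.
Transmission budget = 0.201 − 0.0436667 = 0.157333 μs.
R ≥ L / t_tx = 76000 bits / 1.57333e-07 s = 483 Gbps.

483 Gbps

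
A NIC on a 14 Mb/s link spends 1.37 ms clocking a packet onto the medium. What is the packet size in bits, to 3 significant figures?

L = R × t_tx = 14000000 b/s × 0.00137 s = 19180 bits.

19200 bits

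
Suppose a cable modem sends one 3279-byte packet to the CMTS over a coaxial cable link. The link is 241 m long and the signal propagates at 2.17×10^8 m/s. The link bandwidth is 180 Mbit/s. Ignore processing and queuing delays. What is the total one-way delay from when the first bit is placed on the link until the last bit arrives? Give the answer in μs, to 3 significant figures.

147 μs

L = 3279 × 8 = 26232 bits.
Transmission delay = L/R = 26232 / 180000000 = 145.733 μs.
Propagation delay = d/s = 241 m / 217000000 m/s = 1.1106 μs.
Total = 147 μs.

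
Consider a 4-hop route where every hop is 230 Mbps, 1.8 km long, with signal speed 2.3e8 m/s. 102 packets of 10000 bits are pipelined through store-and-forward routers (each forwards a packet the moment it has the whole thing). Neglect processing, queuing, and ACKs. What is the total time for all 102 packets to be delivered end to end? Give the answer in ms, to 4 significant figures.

4.597 ms

Per-hop transmission t_tx = L/R = 10000/230000000 = 0.0434783 ms.
Per-hop propagation t_prop = 1800/2.3e+08 = 0.00782609 ms.
Pipeline fill: first packet needs 4·t_tx to clear all hops; remaining 101 packets each add one t_tx.
Total = (4+102-1)·t_tx + 4·t_prop = 105·0.0434783 + 4·0.00782609 = 4.597 ms.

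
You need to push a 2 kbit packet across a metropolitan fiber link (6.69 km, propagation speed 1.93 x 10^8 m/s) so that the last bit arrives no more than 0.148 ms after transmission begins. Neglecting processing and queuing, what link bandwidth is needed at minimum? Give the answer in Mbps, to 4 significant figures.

17.65 Mbps

Propagation delay = 6690 / 193000000 = 0.0346632 ms.
Transmission budget = 0.148 − 0.0346632 = 0.113337 ms.
R ≥ L / t_tx = 2000 bits / 0.000113337 s = 17.65 Mbps.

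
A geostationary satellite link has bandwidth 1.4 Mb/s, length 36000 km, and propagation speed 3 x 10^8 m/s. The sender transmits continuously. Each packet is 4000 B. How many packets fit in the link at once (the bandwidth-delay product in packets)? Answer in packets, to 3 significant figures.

Propagation delay = 36000000 / 300000000 = 0.12 s.
BDP = R × t_prop = 1400000 × 0.12 = 168000 bits.
In packets of 32000 bits: 5.25 packets.

5.25 packets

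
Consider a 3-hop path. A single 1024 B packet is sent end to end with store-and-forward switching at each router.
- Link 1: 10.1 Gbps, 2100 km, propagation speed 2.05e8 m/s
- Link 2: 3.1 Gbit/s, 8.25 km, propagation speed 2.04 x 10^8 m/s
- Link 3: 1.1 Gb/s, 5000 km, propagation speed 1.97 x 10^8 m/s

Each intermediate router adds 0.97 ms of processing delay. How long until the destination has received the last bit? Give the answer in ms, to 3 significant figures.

L = 1024 × 8 = 8192 bits.
Transmission delays (L/R per hop): 0.000811089, 0.00264258, 0.00744727 ms; sum = 0.0109009 ms.
Propagation delays (d/s per hop): 10.2439, 0.0404412, 25.3807 ms; sum = 35.6651 ms.
Processing at 2 router(s): 2 × 0.97 ms = 1.94 ms.
End-to-end = 37.6 ms.

37.6 ms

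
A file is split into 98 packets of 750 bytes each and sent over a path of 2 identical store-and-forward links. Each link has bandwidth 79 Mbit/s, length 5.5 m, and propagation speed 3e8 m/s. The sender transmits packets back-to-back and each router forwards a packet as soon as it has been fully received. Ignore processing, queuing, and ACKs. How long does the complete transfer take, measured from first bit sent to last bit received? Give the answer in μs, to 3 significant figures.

7520 μs

Per-hop transmission t_tx = L/R = 6000/79000000 = 75.9494 μs.
Per-hop propagation t_prop = 5.5/300000000 = 0.0183333 μs.
Pipeline fill: first packet needs 2·t_tx to clear all hops; remaining 97 packets each add one t_tx.
Total = (2+98-1)·t_tx + 2·t_prop = 99·75.9494 + 2·0.0183333 = 7520 μs.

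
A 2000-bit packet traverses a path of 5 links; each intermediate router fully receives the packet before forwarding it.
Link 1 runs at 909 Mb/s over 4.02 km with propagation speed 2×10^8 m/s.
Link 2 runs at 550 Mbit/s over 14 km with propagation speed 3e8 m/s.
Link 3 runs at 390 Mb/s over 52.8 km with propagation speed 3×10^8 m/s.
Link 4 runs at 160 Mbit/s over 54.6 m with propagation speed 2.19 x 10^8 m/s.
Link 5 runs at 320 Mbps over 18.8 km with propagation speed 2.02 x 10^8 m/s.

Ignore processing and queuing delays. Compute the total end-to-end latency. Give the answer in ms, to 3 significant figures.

Transmission delays (L/R per hop): 0.00220022, 0.00363636, 0.00512821, 0.0125, 0.00625 ms; sum = 0.0297148 ms.
Propagation delays (d/s per hop): 0.0201, 0.0466667, 0.176, 0.000249315, 0.0930693 ms; sum = 0.336085 ms.
End-to-end = 0.366 ms.

0.366 ms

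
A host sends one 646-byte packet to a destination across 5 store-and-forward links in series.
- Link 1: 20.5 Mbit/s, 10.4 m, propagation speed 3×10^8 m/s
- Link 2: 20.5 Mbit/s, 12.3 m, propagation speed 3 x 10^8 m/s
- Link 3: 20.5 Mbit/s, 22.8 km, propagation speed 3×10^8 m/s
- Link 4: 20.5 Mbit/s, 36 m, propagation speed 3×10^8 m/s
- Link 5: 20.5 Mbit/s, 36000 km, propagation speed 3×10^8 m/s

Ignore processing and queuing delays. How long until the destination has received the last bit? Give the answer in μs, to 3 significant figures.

121000 μs

L = 646 × 8 = 5168 bits.
Transmission delay per hop = L/R = 5168/20500000 = 252.098 μs; 5 hops → 1260.49 μs.
Propagation delays (d/s per hop): 0.0346667, 0.041, 76, 0.12, 120000 μs; sum = 120076 μs.
End-to-end = 121000 μs.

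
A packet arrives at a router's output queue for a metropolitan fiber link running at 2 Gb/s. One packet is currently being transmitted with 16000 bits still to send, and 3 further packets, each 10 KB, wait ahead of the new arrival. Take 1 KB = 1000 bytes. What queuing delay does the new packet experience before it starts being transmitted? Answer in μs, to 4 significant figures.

Each queued packet: L/R = 80000/2000000000 = 40 μs.
3 queued → 120 μs.
Plus remaining 16000 bits of current packet: 8 μs.
Queuing delay = 128.0 μs.

128.0 μs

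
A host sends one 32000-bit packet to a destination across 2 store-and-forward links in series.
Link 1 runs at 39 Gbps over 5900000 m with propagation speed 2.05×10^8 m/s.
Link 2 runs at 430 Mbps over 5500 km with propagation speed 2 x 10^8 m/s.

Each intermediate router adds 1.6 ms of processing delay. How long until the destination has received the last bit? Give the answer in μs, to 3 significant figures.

58000 μs

Transmission delays (L/R per hop): 0.820513, 74.4186 μs; sum = 75.2391 μs.
Propagation delays (d/s per hop): 28780.5, 27500 μs; sum = 56280.5 μs.
Processing at 1 router(s): 1 × 1.6 ms = 1600 μs.
End-to-end = 58000 μs.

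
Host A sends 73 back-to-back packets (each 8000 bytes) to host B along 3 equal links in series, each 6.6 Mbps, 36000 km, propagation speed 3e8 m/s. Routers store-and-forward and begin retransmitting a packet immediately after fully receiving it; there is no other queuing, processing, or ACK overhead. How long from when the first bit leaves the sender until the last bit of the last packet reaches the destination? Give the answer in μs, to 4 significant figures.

Per-hop transmission t_tx = L/R = 64000/6600000 = 9696.97 μs.
Per-hop propagation t_prop = 36000000/300000000 = 120000 μs.
Pipeline fill: first packet needs 3·t_tx to clear all hops; remaining 72 packets each add one t_tx.
Total = (3+73-1)·t_tx + 3·t_prop = 75·9696.97 + 3·120000 = 1087000 μs.

1087000 μs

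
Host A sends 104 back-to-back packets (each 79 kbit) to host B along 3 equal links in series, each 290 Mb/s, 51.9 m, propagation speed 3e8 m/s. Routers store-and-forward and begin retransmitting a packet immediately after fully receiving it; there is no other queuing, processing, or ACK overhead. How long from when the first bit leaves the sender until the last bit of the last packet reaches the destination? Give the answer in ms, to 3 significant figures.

28.9 ms

Per-hop transmission t_tx = L/R = 79000/290000000 = 0.272414 ms.
Per-hop propagation t_prop = 51.9/300000000 = 0.000173 ms.
Pipeline fill: first packet needs 3·t_tx to clear all hops; remaining 103 packets each add one t_tx.
Total = (3+104-1)·t_tx + 3·t_prop = 106·0.272414 + 3·0.000173 = 28.9 ms.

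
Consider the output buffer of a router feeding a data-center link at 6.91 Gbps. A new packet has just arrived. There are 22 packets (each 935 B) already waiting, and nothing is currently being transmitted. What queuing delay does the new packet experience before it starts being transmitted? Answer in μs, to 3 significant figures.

Each queued packet: L/R = 7480/6910000000 = 1.08249 μs.
22 queued → 23.8148 μs.
Queuing delay = 23.8 μs.

23.8 μs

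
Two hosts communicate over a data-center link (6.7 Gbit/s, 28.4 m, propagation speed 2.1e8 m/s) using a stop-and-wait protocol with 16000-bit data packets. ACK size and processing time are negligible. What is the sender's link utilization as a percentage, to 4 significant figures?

t_tx = L/R = 16000/6700000000 = 2.38806e-06 s.
t_prop = 28.4/210000000 = 1.35238e-07 s; RTT = 2.70476e-07 s.
Cycle = t_tx + RTT = 2.65854e-06 s.
Utilization = t_tx / cycle = 2.38806e-06/2.65854e-06 = 89.83 %.

89.83 %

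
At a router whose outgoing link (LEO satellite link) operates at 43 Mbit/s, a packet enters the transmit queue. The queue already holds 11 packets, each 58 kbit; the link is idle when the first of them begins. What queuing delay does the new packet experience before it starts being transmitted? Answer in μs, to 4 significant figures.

Each queued packet: L/R = 58000/43000000 = 1348.84 μs.
11 queued → 14837.2 μs.
Queuing delay = 14840 μs.

14840 μs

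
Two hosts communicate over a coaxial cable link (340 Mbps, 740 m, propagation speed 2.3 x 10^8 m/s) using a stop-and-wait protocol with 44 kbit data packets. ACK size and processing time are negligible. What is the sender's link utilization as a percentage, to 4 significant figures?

95.26 %

t_tx = L/R = 44000/340000000 = 0.000129412 s.
t_prop = 740/2.3e+08 = 3.21739e-06 s; RTT = 6.43478e-06 s.
Cycle = t_tx + RTT = 0.000135847 s.
Utilization = t_tx / cycle = 0.000129412/0.000135847 = 95.26 %.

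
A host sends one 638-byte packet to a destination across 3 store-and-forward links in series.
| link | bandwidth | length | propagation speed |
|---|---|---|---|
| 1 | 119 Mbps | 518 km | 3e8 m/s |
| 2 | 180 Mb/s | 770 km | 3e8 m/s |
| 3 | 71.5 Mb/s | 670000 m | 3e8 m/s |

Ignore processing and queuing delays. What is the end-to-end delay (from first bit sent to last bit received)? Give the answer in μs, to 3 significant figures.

6670 μs

L = 638 × 8 = 5104 bits.
Transmission delays (L/R per hop): 42.8908, 28.3556, 71.3846 μs; sum = 142.631 μs.
Propagation delays (d/s per hop): 1726.67, 2566.67, 2233.33 μs; sum = 6526.67 μs.
End-to-end = 6670 μs.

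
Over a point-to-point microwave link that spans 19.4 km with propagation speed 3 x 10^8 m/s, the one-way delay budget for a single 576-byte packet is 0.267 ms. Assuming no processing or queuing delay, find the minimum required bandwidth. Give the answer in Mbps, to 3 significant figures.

L = 4608 bits.
Propagation delay = 19400 / 300000000 = 0.0646667 ms.
Transmission budget = 0.267 − 0.0646667 = 0.202333 ms.
R ≥ L / t_tx = 4608 bits / 0.000202333 s = 22.8 Mbps.

22.8 Mbps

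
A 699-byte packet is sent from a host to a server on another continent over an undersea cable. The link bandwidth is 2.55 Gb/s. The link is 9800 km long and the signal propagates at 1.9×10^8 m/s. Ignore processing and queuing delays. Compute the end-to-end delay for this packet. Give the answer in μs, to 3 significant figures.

51600 μs

L = 699 × 8 = 5592 bits.
Transmission delay = L/R = 5592 / 2550000000 = 2.19294 μs.
Propagation delay = d/s = 9800000 m / 190000000 m/s = 51578.9 μs.
Total = 51600 μs.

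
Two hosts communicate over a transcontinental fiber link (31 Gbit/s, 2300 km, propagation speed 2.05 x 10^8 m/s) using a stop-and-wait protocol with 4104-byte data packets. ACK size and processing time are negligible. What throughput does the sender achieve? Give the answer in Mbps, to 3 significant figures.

t_tx = L/R = 32832/31000000000 = 1.0591e-06 s.
t_prop = 2300000/2.05e+08 = 0.0112195 s; RTT = 0.022439 s.
Cycle = t_tx + RTT = 0.0224401 s.
Throughput = L / cycle = 32832 / 0.0224401 = 1.46 Mbps.

1.46 Mbps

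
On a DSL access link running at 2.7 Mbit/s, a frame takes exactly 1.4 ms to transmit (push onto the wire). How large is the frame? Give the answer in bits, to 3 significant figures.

3780 bits

L = R × t_tx = 2700000 b/s × 0.0014 s = 3780 bits.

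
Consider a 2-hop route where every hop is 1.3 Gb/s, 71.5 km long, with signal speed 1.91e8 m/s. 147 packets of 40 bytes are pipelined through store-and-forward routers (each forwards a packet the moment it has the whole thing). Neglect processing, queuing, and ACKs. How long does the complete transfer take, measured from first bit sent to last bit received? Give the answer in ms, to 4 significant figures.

Per-hop transmission t_tx = L/R = 320/1300000000 = 0.000246154 ms.
Per-hop propagation t_prop = 71500/191000000 = 0.374346 ms.
Pipeline fill: first packet needs 2·t_tx to clear all hops; remaining 146 packets each add one t_tx.
Total = (2+147-1)·t_tx + 2·t_prop = 148·0.000246154 + 2·0.374346 = 0.7851 ms.

0.7851 ms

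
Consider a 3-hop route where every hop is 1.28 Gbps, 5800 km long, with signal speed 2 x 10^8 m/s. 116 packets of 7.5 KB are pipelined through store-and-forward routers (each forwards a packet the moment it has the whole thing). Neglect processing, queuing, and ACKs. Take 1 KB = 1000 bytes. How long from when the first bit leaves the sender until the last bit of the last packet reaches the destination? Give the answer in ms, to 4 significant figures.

92.53 ms

Per-hop transmission t_tx = L/R = 60000/1280000000 = 0.046875 ms.
Per-hop propagation t_prop = 5800000/200000000 = 29 ms.
Pipeline fill: first packet needs 3·t_tx to clear all hops; remaining 115 packets each add one t_tx.
Total = (3+116-1)·t_tx + 3·t_prop = 118·0.046875 + 3·29 = 92.53 ms.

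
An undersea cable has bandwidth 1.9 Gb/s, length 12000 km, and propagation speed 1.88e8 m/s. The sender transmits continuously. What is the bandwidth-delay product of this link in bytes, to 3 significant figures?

Propagation delay = 12000000 / 188000000 = 0.0638298 s.
BDP = R × t_prop = 1900000000 × 0.0638298 = 121277000 bits.
In bytes: 121277000/8 = 15200000 bytes.

15200000 bytes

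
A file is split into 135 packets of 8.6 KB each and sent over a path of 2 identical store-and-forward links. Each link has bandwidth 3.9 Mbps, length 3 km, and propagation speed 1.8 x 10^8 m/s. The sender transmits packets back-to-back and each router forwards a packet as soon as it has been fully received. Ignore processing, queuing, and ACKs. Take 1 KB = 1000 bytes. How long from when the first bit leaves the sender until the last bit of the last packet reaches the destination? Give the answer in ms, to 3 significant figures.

2400 ms

Per-hop transmission t_tx = L/R = 68800/3900000 = 17.641 ms.
Per-hop propagation t_prop = 3000/180000000 = 0.0166667 ms.
Pipeline fill: first packet needs 2·t_tx to clear all hops; remaining 134 packets each add one t_tx.
Total = (2+135-1)·t_tx + 2·t_prop = 136·17.641 + 2·0.0166667 = 2400 ms.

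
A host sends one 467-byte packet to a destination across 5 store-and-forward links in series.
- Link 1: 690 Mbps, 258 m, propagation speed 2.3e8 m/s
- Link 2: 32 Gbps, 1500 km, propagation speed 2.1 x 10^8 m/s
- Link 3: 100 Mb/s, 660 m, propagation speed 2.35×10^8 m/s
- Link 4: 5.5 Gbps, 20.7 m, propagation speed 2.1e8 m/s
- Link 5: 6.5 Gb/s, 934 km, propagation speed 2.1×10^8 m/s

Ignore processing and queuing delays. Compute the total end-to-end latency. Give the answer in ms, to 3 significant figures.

L = 467 × 8 = 3736 bits.
Transmission delays (L/R per hop): 0.00541449, 0.00011675, 0.03736, 0.000679273, 0.000574769 ms; sum = 0.0441453 ms.
Propagation delays (d/s per hop): 0.00112174, 7.14286, 0.00280851, 9.85714e-05, 4.44762 ms; sum = 11.5945 ms.
End-to-end = 11.6 ms.

11.6 ms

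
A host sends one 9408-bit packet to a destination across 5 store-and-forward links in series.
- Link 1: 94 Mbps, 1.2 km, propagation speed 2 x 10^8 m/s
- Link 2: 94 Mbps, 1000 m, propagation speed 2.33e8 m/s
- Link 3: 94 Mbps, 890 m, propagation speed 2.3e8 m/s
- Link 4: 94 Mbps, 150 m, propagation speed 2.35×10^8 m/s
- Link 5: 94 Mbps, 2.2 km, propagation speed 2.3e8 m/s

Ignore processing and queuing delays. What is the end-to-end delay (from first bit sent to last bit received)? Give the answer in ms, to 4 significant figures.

Transmission delay per hop = L/R = 9408/94000000 = 0.100085 ms; 5 hops → 0.500426 ms.
Propagation delays (d/s per hop): 0.006, 0.00429185, 0.00386957, 0.000638298, 0.00956522 ms; sum = 0.0243649 ms.
End-to-end = 0.5248 ms.

0.5248 ms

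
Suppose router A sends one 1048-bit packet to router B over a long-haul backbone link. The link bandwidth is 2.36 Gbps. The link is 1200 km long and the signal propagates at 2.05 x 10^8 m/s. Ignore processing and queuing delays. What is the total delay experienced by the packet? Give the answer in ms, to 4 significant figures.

5.854 ms

Transmission delay = L/R = 1048 / 2360000000 = 0.000444068 ms.
Propagation delay = d/s = 1200000 m / 2.05e+08 m/s = 5.85366 ms.
Total = 5.854 ms.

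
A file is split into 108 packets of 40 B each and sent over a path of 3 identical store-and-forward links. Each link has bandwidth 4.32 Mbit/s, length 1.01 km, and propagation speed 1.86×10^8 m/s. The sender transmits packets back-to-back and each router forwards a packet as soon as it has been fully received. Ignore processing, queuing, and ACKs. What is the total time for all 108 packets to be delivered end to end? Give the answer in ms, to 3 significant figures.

8.16 ms

Per-hop transmission t_tx = L/R = 320/4320000 = 0.0740741 ms.
Per-hop propagation t_prop = 1010/186000000 = 0.00543011 ms.
Pipeline fill: first packet needs 3·t_tx to clear all hops; remaining 107 packets each add one t_tx.
Total = (3+108-1)·t_tx + 3·t_prop = 110·0.0740741 + 3·0.00543011 = 8.16 ms.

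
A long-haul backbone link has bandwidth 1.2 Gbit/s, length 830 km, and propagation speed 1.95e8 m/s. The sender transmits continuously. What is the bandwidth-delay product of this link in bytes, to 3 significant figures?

638000 bytes

Propagation delay = 830000 / 195000000 = 0.00425641 s.
BDP = R × t_prop = 1200000000 × 0.00425641 = 5107690 bits.
In bytes: 5107690/8 = 638000 bytes.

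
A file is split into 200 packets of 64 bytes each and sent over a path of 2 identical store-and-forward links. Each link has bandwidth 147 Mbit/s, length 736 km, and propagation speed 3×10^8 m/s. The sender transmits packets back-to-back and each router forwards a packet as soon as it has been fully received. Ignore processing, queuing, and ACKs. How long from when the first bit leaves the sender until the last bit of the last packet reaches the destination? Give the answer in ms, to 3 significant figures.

Per-hop transmission t_tx = L/R = 512/147000000 = 0.00348299 ms.
Per-hop propagation t_prop = 736000/300000000 = 2.45333 ms.
Pipeline fill: first packet needs 2·t_tx to clear all hops; remaining 199 packets each add one t_tx.
Total = (2+200-1)·t_tx + 2·t_prop = 201·0.00348299 + 2·2.45333 = 5.61 ms.

5.61 ms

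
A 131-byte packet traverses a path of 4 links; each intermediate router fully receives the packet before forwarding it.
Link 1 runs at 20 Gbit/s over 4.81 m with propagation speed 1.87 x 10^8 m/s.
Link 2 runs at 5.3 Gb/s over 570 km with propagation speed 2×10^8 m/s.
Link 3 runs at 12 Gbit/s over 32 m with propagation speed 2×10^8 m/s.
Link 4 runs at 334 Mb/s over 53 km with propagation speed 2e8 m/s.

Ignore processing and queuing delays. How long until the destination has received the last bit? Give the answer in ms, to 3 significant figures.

3.12 ms

L = 131 × 8 = 1048 bits.
Transmission delays (L/R per hop): 5.24e-05, 0.000197736, 8.73333e-05, 0.00313772 ms; sum = 0.00347519 ms.
Propagation delays (d/s per hop): 2.57219e-05, 2.85, 0.00016, 0.265 ms; sum = 3.11519 ms.
End-to-end = 3.12 ms.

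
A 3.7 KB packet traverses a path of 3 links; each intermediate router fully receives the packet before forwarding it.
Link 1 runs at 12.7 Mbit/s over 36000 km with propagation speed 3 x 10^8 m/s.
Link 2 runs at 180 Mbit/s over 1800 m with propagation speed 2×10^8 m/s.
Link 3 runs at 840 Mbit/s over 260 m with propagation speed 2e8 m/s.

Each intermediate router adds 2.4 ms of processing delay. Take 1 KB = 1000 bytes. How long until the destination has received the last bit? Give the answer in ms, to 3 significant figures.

127 ms

L = 29600 bits.
Transmission delays (L/R per hop): 2.33071, 0.164444, 0.0352381 ms; sum = 2.53039 ms.
Propagation delays (d/s per hop): 120, 0.009, 0.0013 ms; sum = 120.01 ms.
Processing at 2 router(s): 2 × 2.4 ms = 4.8 ms.
End-to-end = 127 ms.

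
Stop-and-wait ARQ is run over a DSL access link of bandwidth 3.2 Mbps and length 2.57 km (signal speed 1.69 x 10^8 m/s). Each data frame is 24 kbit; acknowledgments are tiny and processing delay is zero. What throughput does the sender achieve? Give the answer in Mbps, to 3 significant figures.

t_tx = L/R = 24000/3200000 = 0.0075 s.
t_prop = 2570/169000000 = 1.52071e-05 s; RTT = 3.04142e-05 s.
Cycle = t_tx + RTT = 0.00753041 s.
Throughput = L / cycle = 24000 / 0.00753041 = 3.19 Mbps.

3.19 Mbps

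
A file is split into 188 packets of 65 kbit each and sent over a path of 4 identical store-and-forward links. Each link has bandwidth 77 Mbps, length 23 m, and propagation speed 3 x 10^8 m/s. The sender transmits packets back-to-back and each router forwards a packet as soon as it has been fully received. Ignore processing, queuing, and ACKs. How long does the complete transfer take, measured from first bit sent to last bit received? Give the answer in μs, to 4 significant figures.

Per-hop transmission t_tx = L/R = 65000/77000000 = 844.156 μs.
Per-hop propagation t_prop = 23/300000000 = 0.0766667 μs.
Pipeline fill: first packet needs 4·t_tx to clear all hops; remaining 187 packets each add one t_tx.
Total = (4+188-1)·t_tx + 4·t_prop = 191·844.156 + 4·0.0766667 = 161200 μs.

161200 μs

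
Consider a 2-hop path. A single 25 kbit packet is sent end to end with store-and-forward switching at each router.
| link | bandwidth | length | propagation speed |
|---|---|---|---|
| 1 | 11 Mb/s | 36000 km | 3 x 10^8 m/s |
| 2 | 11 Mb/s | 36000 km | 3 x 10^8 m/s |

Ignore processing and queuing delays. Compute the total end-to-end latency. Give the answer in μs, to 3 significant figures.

245000 μs

L = 25000 bits.
Transmission delay per hop = L/R = 25000/11000000 = 2272.73 μs; 2 hops → 4545.45 μs.
Propagation delays (d/s per hop): 120000, 120000 μs; sum = 240000 μs.
End-to-end = 245000 μs.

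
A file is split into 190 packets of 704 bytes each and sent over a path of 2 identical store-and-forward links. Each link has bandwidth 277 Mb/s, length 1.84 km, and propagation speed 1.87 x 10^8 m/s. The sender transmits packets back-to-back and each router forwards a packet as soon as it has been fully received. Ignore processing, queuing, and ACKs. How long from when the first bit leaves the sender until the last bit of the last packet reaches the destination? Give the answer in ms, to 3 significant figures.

Per-hop transmission t_tx = L/R = 5632/277000000 = 0.0203321 ms.
Per-hop propagation t_prop = 1840/187000000 = 0.00983957 ms.
Pipeline fill: first packet needs 2·t_tx to clear all hops; remaining 189 packets each add one t_tx.
Total = (2+190-1)·t_tx + 2·t_prop = 191·0.0203321 + 2·0.00983957 = 3.90 ms.

3.90 ms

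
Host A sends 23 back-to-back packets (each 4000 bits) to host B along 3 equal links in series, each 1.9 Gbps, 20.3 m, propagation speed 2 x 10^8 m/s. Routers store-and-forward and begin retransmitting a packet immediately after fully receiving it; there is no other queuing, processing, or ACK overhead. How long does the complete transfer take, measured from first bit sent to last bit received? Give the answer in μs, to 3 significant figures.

52.9 μs

Per-hop transmission t_tx = L/R = 4000/1900000000 = 2.10526 μs.
Per-hop propagation t_prop = 20.3/200000000 = 0.1015 μs.
Pipeline fill: first packet needs 3·t_tx to clear all hops; remaining 22 packets each add one t_tx.
Total = (3+23-1)·t_tx + 3·t_prop = 25·2.10526 + 3·0.1015 = 52.9 μs.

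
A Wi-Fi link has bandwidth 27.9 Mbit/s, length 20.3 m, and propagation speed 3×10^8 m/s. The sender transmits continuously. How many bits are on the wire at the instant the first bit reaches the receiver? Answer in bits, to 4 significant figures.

1.888 bits

Propagation delay = 20.3 / 300000000 = 6.76667e-08 s.
BDP = R × t_prop = 27900000 × 6.76667e-08 = 1.8879 bits.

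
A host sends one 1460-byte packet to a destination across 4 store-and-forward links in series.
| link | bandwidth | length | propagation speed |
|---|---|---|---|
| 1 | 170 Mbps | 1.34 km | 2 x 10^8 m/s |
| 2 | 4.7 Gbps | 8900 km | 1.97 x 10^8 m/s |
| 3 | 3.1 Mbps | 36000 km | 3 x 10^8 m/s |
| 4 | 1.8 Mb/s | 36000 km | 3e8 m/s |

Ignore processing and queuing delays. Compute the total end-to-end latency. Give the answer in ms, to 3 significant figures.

L = 1460 × 8 = 11680 bits.
Transmission delays (L/R per hop): 0.0687059, 0.00248511, 3.76774, 6.48889 ms; sum = 10.3278 ms.
Propagation delays (d/s per hop): 0.0067, 45.1777, 120, 120 ms; sum = 285.184 ms.
End-to-end = 296 ms.

296 ms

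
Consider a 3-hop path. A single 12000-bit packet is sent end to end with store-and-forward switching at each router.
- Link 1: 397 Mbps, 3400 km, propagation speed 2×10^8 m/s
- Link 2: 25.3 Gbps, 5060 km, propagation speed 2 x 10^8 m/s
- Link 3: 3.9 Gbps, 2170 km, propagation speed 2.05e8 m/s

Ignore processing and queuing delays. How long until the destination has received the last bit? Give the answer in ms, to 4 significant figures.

Transmission delays (L/R per hop): 0.0302267, 0.000474308, 0.00307692 ms; sum = 0.0337779 ms.
Propagation delays (d/s per hop): 17, 25.3, 10.5854 ms; sum = 52.8854 ms.
End-to-end = 52.92 ms.

52.92 ms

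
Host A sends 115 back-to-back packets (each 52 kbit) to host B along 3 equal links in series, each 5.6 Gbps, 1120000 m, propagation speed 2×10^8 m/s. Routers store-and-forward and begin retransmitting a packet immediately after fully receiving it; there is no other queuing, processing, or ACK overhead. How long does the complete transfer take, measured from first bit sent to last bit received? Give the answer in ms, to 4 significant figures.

Per-hop transmission t_tx = L/R = 52000/5600000000 = 0.00928571 ms.
Per-hop propagation t_prop = 1120000/200000000 = 5.6 ms.
Pipeline fill: first packet needs 3·t_tx to clear all hops; remaining 114 packets each add one t_tx.
Total = (3+115-1)·t_tx + 3·t_prop = 117·0.00928571 + 3·5.6 = 17.89 ms.

17.89 ms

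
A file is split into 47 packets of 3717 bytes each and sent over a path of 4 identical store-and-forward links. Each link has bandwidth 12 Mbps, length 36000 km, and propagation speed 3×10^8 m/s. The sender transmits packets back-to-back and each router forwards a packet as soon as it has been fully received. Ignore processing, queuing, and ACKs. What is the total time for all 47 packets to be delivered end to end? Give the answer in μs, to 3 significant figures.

Per-hop transmission t_tx = L/R = 29736/12000000 = 2478 μs.
Per-hop propagation t_prop = 36000000/300000000 = 120000 μs.
Pipeline fill: first packet needs 4·t_tx to clear all hops; remaining 46 packets each add one t_tx.
Total = (4+47-1)·t_tx + 4·t_prop = 50·2478 + 4·120000 = 604000 μs.

604000 μs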